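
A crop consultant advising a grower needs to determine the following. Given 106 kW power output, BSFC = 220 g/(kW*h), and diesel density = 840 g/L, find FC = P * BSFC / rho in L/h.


FC = P * BSFC / rho_fuel
   = 106 * 220 / 840
   = 23320 / 840
   = 27.76 L/h


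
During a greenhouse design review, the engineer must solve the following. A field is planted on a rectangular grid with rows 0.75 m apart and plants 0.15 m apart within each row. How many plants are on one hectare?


D = 10000 / (row_sp * plant_sp)
  = 10000 / (0.75 * 0.15)
  = 10000 / 0.1125
  = 88888.89 plants/ha


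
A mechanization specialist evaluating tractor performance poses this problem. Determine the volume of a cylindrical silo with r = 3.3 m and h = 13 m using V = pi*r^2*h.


V = pi * r^2 * h
  = pi * 3.3^2 * 13
  = pi * 10.89 * 13
  = 444.76 m^3


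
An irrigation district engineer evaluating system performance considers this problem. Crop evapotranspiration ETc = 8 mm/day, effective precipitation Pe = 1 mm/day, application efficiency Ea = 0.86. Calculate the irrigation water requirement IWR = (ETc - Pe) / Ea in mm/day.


IWR = (ETc - Pe) / Ea
    = (8 - 1) / 0.86
    = 7 / 0.86
    = 8.14 mm/day


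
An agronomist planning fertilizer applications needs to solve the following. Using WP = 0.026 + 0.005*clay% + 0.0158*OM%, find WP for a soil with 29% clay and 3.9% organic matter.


WP = 0.026 + 0.005*29 + 0.0158*3.9
   = 0.026 + 0.1450 + 0.0616
   = 0.2326


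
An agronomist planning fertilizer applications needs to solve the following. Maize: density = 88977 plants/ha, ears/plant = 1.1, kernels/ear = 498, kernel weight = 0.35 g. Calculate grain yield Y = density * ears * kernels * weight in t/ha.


Y = density * ears * kernels * kw
  = 88977 * 1.1 * 498 * 0.35 g/ha
  = 17059560.21 g/ha
  = 17059.56 kg/ha = 17.06 t/ha


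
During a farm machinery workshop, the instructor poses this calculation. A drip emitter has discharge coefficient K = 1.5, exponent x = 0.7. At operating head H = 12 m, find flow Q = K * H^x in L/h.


Q = K * H^x
  = 1.5 * 12^0.7
  = 1.5 * 5.6941
  = 8.54 L/h


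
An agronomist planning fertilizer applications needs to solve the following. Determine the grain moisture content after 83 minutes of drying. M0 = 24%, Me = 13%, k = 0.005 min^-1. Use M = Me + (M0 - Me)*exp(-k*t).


M = Me + (M0 - Me) * e^(-k*t)
  = 13 + (24 - 13) * e^(-0.005*83)
  = 13 + 11 * e^(-0.415)
  = 13 + 11 * 0.66034
  = 13 + 7.2637
  = 20.26%


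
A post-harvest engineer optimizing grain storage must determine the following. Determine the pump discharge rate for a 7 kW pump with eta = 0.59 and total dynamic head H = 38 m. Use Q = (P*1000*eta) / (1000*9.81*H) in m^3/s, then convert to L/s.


Q = (P * 1000 * eta) / (rho * g * H)
  = (7 * 1000 * 0.59) / (1000 * 9.81 * 38)
  = 4130 / 372780
  = 0.01108 m^3/s = 11.08 L/s


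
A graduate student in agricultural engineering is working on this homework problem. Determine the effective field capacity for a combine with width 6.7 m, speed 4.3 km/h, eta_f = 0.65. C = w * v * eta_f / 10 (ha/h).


C = w * v * eta_f / 10
  = 6.7 * 4.3 * 0.65 / 10
  = 18.73 / 10
  = 1.87 ha/h


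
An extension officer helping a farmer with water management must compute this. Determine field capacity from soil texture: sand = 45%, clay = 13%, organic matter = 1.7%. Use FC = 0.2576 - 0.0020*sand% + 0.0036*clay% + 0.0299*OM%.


FC = 0.2576 - 0.0020*45 + 0.0036*13 + 0.0299*1.7
   = 0.2576 - 0.0900 + 0.0468 + 0.0508
   = 0.2652


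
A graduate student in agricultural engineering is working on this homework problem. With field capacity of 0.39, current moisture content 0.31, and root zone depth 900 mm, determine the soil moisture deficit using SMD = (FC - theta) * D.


SMD = (FC - theta) * D
    = (0.39 - 0.31) * 900
    = 0.080 * 900
    = 72 mm


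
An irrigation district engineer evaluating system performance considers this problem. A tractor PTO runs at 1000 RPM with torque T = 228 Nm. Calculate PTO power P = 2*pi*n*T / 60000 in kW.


P = 2*pi*n*T / 60000
  = 2*pi * 1000 * 228 / 60000
  = 1432566.25 / 60000
  = 23.88 kW


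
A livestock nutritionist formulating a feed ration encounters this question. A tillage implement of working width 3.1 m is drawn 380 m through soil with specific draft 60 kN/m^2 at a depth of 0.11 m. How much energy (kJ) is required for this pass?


E = k * d * w * L
  = 60 * 0.11 * 3.1 * 380
  = 7774.80 kJ


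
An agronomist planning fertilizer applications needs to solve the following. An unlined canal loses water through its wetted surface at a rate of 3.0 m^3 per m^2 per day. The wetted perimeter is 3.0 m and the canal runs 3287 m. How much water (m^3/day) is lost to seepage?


S = C * P * L
  = 3.0 * 3.0 * 3287
  = 29583 m^3/day


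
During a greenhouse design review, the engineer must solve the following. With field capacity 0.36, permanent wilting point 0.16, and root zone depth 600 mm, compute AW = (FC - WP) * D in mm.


AW = (FC - WP) * D
   = (0.36 - 0.16) * 600
   = 0.20 * 600
   = 120 mm


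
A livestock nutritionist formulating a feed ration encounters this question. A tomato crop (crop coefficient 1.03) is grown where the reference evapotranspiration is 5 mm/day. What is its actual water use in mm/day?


ETc = Kc * ET0
    = 1.03 * 5
    = 5.15 mm/day


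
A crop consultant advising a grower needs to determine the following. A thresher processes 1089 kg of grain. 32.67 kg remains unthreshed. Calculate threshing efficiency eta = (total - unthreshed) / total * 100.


eta = (total - unthreshed) / total * 100
    = (1089 - 32.67) / 1089 * 100
    = 1056.33 / 1089 * 100
    = 97%


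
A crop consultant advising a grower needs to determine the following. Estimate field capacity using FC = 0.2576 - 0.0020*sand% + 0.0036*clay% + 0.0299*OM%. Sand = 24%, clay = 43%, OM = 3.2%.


FC = 0.2576 - 0.0020*24 + 0.0036*43 + 0.0299*3.2
   = 0.2576 - 0.0480 + 0.1548 + 0.0957
   = 0.4601


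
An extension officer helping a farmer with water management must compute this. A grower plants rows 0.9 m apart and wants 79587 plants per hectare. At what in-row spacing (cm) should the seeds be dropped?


spacing = 10000 / (row_sp * density)
        = 10000 / (0.9 * 79587)
        = 10000 / 71628.30
        = 0.13961 m = 13.96 cm


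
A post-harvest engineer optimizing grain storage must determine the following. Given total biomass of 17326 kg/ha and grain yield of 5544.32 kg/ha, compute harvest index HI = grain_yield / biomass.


HI = grain_yield / biomass
   = 5544.32 / 17326
   = 0.32


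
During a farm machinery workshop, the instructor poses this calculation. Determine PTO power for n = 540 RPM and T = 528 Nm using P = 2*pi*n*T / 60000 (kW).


P = 2*pi*n*T / 60000
  = 2*pi * 540 * 528 / 60000
  = 1791461.79 / 60000
  = 29.86 kW


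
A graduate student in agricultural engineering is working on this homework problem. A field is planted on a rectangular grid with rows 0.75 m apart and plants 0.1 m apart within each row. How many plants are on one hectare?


D = 10000 / (row_sp * plant_sp)
  = 10000 / (0.75 * 0.1)
  = 10000 / 0.0750
  = 133333.33 plants/ha


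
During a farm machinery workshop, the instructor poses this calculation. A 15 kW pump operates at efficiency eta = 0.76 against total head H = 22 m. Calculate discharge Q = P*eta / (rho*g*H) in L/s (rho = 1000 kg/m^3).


Q = (P * 1000 * eta) / (rho * g * H)
  = (15 * 1000 * 0.76) / (1000 * 9.81 * 22)
  = 11400 / 215820
  = 0.05282 m^3/s = 52.82 L/s


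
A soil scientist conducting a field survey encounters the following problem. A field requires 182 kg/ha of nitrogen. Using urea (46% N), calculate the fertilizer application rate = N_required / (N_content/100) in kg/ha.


Rate = N_required / (N_content / 100)
     = 182 / (46 / 100)
     = 182 / 0.46
     = 395.65 kg/ha


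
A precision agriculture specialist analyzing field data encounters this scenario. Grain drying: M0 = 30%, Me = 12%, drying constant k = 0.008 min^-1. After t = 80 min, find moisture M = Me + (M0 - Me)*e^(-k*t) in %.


M = Me + (M0 - Me) * e^(-k*t)
  = 12 + (30 - 12) * e^(-0.008*80)
  = 12 + 18 * e^(-0.640)
  = 12 + 18 * 0.52729
  = 12 + 9.4913
  = 21.49%


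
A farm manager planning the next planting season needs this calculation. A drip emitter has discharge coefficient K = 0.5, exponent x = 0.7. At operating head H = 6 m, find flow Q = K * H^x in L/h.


Q = K * H^x
  = 0.5 * 6^0.7
  = 0.5 * 3.5051
  = 1.75 L/h


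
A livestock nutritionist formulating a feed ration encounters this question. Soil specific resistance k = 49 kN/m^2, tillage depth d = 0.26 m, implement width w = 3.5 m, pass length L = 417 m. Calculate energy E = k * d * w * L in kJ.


E = k * d * w * L
  = 49 * 0.26 * 3.5 * 417
  = 18594.03 kJ


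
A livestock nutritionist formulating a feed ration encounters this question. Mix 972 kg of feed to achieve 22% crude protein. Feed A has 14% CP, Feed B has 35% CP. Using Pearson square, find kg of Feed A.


parts_A = CP_b - target = 35 - 22 = 13
parts_B = target - CP_a = 22 - 14 = 8
total_parts = 13 + 8 = 21
Feed A = 972 * 13 / 21 = 601.71 kg
Feed B = 972 * 8 / 21 = 370.29 kg

601.71 kg


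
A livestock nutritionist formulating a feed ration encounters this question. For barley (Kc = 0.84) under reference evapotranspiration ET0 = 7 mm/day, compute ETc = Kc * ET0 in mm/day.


ETc = Kc * ET0
    = 0.84 * 7
    = 5.88 mm/day


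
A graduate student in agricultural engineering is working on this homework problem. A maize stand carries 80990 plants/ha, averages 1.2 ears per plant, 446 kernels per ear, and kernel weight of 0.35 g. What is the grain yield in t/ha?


Y = density * ears * kernels * kw
  = 80990 * 1.2 * 446 * 0.35 g/ha
  = 15171046.80 g/ha
  = 15171.05 kg/ha = 15.17 t/ha


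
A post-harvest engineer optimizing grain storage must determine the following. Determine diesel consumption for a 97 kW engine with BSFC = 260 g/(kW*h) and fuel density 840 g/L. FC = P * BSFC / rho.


FC = P * BSFC / rho_fuel
   = 97 * 260 / 840
   = 25220 / 840
   = 30.02 L/h


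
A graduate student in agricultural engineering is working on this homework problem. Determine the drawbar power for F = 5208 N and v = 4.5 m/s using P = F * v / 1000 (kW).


P = F * v / 1000
  = 5208 * 4.5 / 1000
  = 23436 / 1000
  = 23.44 kW


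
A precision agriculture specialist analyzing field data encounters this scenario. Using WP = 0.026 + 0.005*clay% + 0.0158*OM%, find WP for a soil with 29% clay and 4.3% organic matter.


WP = 0.026 + 0.005*29 + 0.0158*4.3
   = 0.026 + 0.1450 + 0.0679
   = 0.2389


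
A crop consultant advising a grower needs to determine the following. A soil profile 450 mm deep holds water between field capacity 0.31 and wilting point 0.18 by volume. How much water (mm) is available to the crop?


AW = (FC - WP) * D
   = (0.31 - 0.18) * 450
   = 0.13 * 450
   = 58.50 mm


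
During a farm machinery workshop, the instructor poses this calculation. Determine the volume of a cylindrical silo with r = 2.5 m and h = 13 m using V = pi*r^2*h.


V = pi * r^2 * h
  = pi * 2.5^2 * 13
  = pi * 6.25 * 13
  = 255.25 m^3


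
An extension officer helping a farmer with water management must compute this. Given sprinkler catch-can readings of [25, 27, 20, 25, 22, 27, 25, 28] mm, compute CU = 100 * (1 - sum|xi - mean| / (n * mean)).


xbar = 199 / 8 = 24.875
sum|xi - xbar| = 15.500
CU = 100 * (1 - 15.500 / (8 * 24.875))
   = 100 * (1 - 0.0779)
   = 92.21%


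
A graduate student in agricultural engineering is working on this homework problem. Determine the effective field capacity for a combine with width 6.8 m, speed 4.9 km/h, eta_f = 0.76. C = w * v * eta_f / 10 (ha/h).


C = w * v * eta_f / 10
  = 6.8 * 4.9 * 0.76 / 10
  = 25.32 / 10
  = 2.53 ha/h


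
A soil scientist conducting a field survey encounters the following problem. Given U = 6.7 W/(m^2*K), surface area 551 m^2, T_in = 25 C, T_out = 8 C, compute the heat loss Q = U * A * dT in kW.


dT = 25 - (8) = 17 K
Q = U * A * dT
  = 6.7 * 551 * 17
  = 62758.90 W = 62.76 kW


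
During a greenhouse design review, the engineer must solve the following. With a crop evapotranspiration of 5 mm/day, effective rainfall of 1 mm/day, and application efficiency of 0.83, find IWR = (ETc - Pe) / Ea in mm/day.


IWR = (ETc - Pe) / Ea
    = (5 - 1) / 0.83
    = 4 / 0.83
    = 4.82 mm/day


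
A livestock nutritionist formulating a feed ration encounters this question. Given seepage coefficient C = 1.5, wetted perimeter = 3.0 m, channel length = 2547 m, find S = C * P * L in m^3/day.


S = C * P * L
  = 1.5 * 3.0 * 2547
  = 11461.50 m^3/day


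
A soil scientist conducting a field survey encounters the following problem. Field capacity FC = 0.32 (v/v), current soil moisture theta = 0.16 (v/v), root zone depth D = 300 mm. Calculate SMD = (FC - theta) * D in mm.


SMD = (FC - theta) * D
    = (0.32 - 0.16) * 300
    = 0.160 * 300
    = 48 mm


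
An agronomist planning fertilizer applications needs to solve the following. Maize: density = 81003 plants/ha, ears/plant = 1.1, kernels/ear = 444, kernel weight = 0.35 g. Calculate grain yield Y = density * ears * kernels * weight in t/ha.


Y = density * ears * kernels * kw
  = 81003 * 1.1 * 444 * 0.35 g/ha
  = 13846652.82 g/ha
  = 13846.65 kg/ha = 13.85 t/ha


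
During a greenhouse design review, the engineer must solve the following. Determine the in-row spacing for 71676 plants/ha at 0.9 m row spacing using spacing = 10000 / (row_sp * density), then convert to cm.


spacing = 10000 / (row_sp * density)
        = 10000 / (0.9 * 71676)
        = 10000 / 64508.40
        = 0.15502 m = 15.50 cm


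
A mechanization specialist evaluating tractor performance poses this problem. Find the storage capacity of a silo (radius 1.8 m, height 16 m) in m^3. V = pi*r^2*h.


V = pi * r^2 * h
  = pi * 1.8^2 * 16
  = pi * 3.24 * 16
  = 162.86 m^3


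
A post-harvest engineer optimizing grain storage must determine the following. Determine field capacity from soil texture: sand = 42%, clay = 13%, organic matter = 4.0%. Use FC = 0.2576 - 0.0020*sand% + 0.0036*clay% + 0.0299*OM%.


FC = 0.2576 - 0.0020*42 + 0.0036*13 + 0.0299*4.0
   = 0.2576 - 0.0840 + 0.0468 + 0.1196
   = 0.3400


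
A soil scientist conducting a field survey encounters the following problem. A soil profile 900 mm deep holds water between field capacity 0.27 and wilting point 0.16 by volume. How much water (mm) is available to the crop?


AW = (FC - WP) * D
   = (0.27 - 0.16) * 900
   = 0.11 * 900
   = 99 mm


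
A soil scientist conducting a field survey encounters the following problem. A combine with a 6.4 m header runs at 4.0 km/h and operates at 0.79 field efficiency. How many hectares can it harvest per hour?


C = w * v * eta_f / 10
  = 6.4 * 4.0 * 0.79 / 10
  = 20.22 / 10
  = 2.02 ha/h


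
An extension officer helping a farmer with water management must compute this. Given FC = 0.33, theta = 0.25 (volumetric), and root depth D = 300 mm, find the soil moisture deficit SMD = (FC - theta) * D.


SMD = (FC - theta) * D
    = (0.33 - 0.25) * 300
    = 0.080 * 300
    = 24 mm


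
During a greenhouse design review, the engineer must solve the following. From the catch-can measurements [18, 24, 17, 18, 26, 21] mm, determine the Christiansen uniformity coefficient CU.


xbar = 124 / 6 = 20.667
sum|xi - xbar| = 18
CU = 100 * (1 - 18 / (6 * 20.667))
   = 100 * (1 - 0.1452)
   = 85.48%


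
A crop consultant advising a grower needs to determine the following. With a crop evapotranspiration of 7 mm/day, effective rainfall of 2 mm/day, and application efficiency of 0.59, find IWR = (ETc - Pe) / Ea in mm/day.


IWR = (ETc - Pe) / Ea
    = (7 - 2) / 0.59
    = 5 / 0.59
    = 8.47 mm/day


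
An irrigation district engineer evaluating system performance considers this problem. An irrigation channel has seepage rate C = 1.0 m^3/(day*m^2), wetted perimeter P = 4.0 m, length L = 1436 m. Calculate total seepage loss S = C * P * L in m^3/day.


S = C * P * L
  = 1.0 * 4.0 * 1436
  = 5744 m^3/day


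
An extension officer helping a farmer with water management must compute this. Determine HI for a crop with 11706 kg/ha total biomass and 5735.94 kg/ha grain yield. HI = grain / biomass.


HI = grain_yield / biomass
   = 5735.94 / 11706
   = 0.49


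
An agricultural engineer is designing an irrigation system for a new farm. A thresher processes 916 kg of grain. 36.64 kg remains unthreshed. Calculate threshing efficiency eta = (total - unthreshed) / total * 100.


eta = (total - unthreshed) / total * 100
    = (916 - 36.64) / 916 * 100
    = 879.36 / 916 * 100
    = 96%


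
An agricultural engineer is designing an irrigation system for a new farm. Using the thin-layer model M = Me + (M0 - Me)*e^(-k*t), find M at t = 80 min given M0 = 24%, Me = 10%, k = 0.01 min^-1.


M = Me + (M0 - Me) * e^(-k*t)
  = 10 + (24 - 10) * e^(-0.01*80)
  = 10 + 14 * e^(-0.800)
  = 10 + 14 * 0.44933
  = 10 + 6.2906
  = 16.29%


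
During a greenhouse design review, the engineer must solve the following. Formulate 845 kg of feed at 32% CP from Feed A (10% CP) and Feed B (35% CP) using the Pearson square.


parts_A = CP_b - target = 35 - 32 = 3
parts_B = target - CP_a = 32 - 10 = 22
total_parts = 3 + 22 = 25
Feed A = 845 * 3 / 25 = 101.40 kg
Feed B = 845 * 22 / 25 = 743.60 kg

101.40 kg


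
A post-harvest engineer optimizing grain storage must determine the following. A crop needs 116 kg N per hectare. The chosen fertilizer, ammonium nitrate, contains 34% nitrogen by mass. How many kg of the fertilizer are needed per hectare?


Rate = N_required / (N_content / 100)
     = 116 / (34 / 100)
     = 116 / 0.34
     = 341.18 kg/ha


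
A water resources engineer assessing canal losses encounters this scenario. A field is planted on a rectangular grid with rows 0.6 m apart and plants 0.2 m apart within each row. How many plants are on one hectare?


D = 10000 / (row_sp * plant_sp)
  = 10000 / (0.6 * 0.2)
  = 10000 / 0.1200
  = 83333.33 plants/ha


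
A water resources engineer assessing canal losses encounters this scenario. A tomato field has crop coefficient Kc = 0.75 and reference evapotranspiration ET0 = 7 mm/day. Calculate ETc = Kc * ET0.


ETc = Kc * ET0
    = 0.75 * 7
    = 5.25 mm/day


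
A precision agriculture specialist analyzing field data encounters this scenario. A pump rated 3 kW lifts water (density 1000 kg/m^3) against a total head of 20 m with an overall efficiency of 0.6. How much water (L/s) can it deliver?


Q = (P * 1000 * eta) / (rho * g * H)
  = (3 * 1000 * 0.6) / (1000 * 9.81 * 20)
  = 1800 / 196200
  = 0.00917 m^3/s = 9.17 L/s


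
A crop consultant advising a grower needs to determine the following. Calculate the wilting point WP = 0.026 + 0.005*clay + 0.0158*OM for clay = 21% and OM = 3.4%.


WP = 0.026 + 0.005*21 + 0.0158*3.4
   = 0.026 + 0.1050 + 0.0537
   = 0.1847


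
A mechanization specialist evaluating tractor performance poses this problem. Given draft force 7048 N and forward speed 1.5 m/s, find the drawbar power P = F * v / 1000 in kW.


P = F * v / 1000
  = 7048 * 1.5 / 1000
  = 10572 / 1000
  = 10.57 kW


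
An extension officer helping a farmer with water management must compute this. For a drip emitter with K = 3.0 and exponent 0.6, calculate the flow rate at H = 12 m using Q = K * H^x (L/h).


Q = K * H^x
  = 3.0 * 12^0.6
  = 3.0 * 4.4413
  = 13.32 L/h


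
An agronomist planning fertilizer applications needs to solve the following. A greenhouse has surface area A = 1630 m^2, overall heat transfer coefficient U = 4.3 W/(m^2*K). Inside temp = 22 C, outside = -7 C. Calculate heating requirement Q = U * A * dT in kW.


dT = 22 - (-7) = 29 K
Q = U * A * dT
  = 4.3 * 1630 * 29
  = 203261 W = 203.26 kW


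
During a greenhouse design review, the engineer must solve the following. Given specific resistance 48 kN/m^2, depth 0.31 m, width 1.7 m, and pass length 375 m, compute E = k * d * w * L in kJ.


E = k * d * w * L
  = 48 * 0.31 * 1.7 * 375
  = 9486 kJ


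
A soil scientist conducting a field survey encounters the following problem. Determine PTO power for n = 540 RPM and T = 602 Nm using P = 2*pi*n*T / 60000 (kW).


P = 2*pi*n*T / 60000
  = 2*pi * 540 * 602 / 60000
  = 2042537.88 / 60000
  = 34.04 kW


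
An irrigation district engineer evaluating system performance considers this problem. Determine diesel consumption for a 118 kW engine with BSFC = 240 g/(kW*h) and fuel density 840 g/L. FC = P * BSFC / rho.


FC = P * BSFC / rho_fuel
   = 118 * 240 / 840
   = 28320 / 840
   = 33.71 L/h


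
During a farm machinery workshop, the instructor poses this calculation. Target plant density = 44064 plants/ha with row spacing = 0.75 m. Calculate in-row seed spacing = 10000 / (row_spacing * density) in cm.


spacing = 10000 / (row_sp * density)
        = 10000 / (0.75 * 44064)
        = 10000 / 33048
        = 0.30259 m = 30.26 cm


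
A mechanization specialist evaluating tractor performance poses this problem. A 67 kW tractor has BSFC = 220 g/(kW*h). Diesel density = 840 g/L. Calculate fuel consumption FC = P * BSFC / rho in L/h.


FC = P * BSFC / rho_fuel
   = 67 * 220 / 840
   = 14740 / 840
   = 17.55 L/h


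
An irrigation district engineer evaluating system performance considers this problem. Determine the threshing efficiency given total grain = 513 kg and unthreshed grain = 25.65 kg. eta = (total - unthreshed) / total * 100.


eta = (total - unthreshed) / total * 100
    = (513 - 25.65) / 513 * 100
    = 487.35 / 513 * 100
    = 95%


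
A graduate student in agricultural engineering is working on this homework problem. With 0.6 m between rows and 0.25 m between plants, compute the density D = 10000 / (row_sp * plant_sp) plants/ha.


D = 10000 / (row_sp * plant_sp)
  = 10000 / (0.6 * 0.25)
  = 10000 / 0.1500
  = 66666.67 plants/ha


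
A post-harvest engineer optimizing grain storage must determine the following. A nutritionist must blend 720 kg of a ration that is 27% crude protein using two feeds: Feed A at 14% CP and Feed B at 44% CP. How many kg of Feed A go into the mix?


parts_A = CP_b - target = 44 - 27 = 17
parts_B = target - CP_a = 27 - 14 = 13
total_parts = 17 + 13 = 30
Feed A = 720 * 17 / 30 = 408 kg
Feed B = 720 * 13 / 30 = 312 kg

408 kg


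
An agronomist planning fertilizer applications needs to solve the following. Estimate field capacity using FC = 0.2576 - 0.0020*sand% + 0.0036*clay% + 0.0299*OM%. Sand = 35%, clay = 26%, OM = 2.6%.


FC = 0.2576 - 0.0020*35 + 0.0036*26 + 0.0299*2.6
   = 0.2576 - 0.0700 + 0.0936 + 0.0777
   = 0.3589


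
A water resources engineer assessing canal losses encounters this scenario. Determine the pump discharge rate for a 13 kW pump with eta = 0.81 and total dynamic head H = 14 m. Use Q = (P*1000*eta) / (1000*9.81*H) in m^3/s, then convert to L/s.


Q = (P * 1000 * eta) / (rho * g * H)
  = (13 * 1000 * 0.81) / (1000 * 9.81 * 14)
  = 10530 / 137340
  = 0.07667 m^3/s = 76.67 L/s


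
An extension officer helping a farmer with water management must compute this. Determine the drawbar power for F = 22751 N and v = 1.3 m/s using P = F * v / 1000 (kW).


P = F * v / 1000
  = 22751 * 1.3 / 1000
  = 29576.30 / 1000
  = 29.58 kW


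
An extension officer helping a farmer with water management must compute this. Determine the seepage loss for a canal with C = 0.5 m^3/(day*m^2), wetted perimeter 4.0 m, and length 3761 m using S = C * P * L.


S = C * P * L
  = 0.5 * 4.0 * 3761
  = 7522 m^3/day


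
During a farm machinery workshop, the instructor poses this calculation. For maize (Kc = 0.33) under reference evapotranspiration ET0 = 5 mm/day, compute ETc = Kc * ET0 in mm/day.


ETc = Kc * ET0
    = 0.33 * 5
    = 1.65 mm/day


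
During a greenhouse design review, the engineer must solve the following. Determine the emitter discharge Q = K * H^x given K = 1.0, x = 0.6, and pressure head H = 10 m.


Q = K * H^x
  = 1.0 * 10^0.6
  = 1.0 * 3.9811
  = 3.98 L/h


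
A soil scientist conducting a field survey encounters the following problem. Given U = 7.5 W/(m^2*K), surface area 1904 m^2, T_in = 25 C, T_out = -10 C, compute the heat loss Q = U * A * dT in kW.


dT = 25 - (-10) = 35 K
Q = U * A * dT
  = 7.5 * 1904 * 35
  = 499800 W = 499.80 kW


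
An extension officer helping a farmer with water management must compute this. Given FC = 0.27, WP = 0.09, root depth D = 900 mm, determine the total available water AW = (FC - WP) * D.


AW = (FC - WP) * D
   = (0.27 - 0.09) * 900
   = 0.18 * 900
   = 162 mm


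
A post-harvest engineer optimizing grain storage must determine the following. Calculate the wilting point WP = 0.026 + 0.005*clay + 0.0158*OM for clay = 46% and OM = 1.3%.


WP = 0.026 + 0.005*46 + 0.0158*1.3
   = 0.026 + 0.2300 + 0.0205
   = 0.2765


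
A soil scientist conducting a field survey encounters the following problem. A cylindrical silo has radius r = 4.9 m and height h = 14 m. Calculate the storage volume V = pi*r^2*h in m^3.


V = pi * r^2 * h
  = pi * 4.9^2 * 14
  = pi * 24.01 * 14
  = 1056.01 m^3


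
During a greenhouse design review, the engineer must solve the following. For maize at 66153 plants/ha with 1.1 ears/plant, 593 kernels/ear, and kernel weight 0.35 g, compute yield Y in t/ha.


Y = density * ears * kernels * kw
  = 66153 * 1.1 * 593 * 0.35 g/ha
  = 15103060.67 g/ha
  = 15103.06 kg/ha = 15.10 t/ha


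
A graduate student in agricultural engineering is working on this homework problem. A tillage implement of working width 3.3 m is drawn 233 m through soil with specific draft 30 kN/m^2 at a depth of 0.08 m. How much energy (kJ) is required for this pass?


E = k * d * w * L
  = 30 * 0.08 * 3.3 * 233
  = 1845.36 kJ


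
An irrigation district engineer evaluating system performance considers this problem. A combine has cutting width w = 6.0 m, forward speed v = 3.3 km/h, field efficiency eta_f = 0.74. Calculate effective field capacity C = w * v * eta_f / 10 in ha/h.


C = w * v * eta_f / 10
  = 6.0 * 3.3 * 0.74 / 10
  = 14.65 / 10
  = 1.47 ha/h


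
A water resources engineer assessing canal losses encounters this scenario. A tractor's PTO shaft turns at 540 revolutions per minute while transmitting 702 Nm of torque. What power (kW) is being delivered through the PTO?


P = 2*pi*n*T / 60000
  = 2*pi * 540 * 702 / 60000
  = 2381829.89 / 60000
  = 39.70 kW


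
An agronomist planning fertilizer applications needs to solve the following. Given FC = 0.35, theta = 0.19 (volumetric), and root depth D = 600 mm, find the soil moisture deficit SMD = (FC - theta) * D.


SMD = (FC - theta) * D
    = (0.35 - 0.19) * 600
    = 0.160 * 600
    = 96 mm


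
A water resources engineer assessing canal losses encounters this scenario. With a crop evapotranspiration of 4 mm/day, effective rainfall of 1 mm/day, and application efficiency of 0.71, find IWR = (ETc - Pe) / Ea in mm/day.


IWR = (ETc - Pe) / Ea
    = (4 - 1) / 0.71
    = 3 / 0.71
    = 4.23 mm/day


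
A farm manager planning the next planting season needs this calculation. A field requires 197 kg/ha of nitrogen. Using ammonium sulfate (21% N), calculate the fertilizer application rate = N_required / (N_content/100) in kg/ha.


Rate = N_required / (N_content / 100)
     = 197 / (21 / 100)
     = 197 / 0.21
     = 938.10 kg/ha


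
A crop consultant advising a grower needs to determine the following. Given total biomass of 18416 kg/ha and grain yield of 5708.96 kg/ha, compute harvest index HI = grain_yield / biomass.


HI = grain_yield / biomass
   = 5708.96 / 18416
   = 0.31


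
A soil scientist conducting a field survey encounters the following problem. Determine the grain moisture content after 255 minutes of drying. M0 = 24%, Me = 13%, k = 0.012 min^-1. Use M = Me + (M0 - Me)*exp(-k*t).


M = Me + (M0 - Me) * e^(-k*t)
  = 13 + (24 - 13) * e^(-0.012*255)
  = 13 + 11 * e^(-3.060)
  = 13 + 11 * 0.04689
  = 13 + 0.5158
  = 13.52%


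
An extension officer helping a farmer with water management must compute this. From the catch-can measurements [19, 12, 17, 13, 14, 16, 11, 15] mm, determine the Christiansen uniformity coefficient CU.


xbar = 117 / 8 = 14.625
sum|xi - xbar| = 17
CU = 100 * (1 - 17 / (8 * 14.625))
   = 100 * (1 - 0.1453)
   = 85.47%


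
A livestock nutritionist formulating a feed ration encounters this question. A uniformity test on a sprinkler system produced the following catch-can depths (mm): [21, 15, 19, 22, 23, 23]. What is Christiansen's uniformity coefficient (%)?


xbar = 123 / 6 = 20.500
sum|xi - xbar| = 14
CU = 100 * (1 - 14 / (6 * 20.500))
   = 100 * (1 - 0.1138)
   = 88.62%


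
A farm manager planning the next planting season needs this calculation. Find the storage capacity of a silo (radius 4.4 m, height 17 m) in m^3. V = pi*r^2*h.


V = pi * r^2 * h
  = pi * 4.4^2 * 17
  = pi * 19.36 * 17
  = 1033.96 m^3


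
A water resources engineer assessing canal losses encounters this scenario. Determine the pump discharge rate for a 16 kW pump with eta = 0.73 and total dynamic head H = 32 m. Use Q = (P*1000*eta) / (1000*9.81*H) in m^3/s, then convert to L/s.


Q = (P * 1000 * eta) / (rho * g * H)
  = (16 * 1000 * 0.73) / (1000 * 9.81 * 32)
  = 11680 / 313920
  = 0.03721 m^3/s = 37.21 L/s


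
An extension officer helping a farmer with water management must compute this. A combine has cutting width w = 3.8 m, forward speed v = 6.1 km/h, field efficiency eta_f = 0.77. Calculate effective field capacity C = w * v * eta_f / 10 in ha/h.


C = w * v * eta_f / 10
  = 3.8 * 6.1 * 0.77 / 10
  = 17.85 / 10
  = 1.78 ha/h


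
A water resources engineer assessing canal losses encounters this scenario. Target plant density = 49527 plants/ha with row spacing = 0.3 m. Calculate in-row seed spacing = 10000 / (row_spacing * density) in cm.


spacing = 10000 / (row_sp * density)
        = 10000 / (0.3 * 49527)
        = 10000 / 14858.10
        = 0.67303 m = 67.30 cm


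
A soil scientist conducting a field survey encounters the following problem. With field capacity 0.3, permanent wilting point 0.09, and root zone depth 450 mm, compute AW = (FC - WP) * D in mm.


AW = (FC - WP) * D
   = (0.3 - 0.09) * 450
   = 0.21 * 450
   = 94.50 mm


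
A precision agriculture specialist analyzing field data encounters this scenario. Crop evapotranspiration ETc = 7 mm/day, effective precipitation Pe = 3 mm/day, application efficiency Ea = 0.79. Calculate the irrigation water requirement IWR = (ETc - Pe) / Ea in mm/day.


IWR = (ETc - Pe) / Ea
    = (7 - 3) / 0.79
    = 4 / 0.79
    = 5.06 mm/day


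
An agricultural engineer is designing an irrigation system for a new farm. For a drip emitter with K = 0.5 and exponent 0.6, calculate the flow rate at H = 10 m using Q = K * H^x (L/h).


Q = K * H^x
  = 0.5 * 10^0.6
  = 0.5 * 3.9811
  = 1.99 L/h


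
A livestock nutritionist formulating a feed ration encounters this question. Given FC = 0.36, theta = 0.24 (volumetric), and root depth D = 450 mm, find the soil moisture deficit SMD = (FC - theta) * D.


SMD = (FC - theta) * D
    = (0.36 - 0.24) * 450
    = 0.120 * 450
    = 54 mm


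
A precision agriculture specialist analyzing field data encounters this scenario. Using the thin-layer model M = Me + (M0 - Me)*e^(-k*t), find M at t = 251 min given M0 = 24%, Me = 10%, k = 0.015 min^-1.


M = Me + (M0 - Me) * e^(-k*t)
  = 10 + (24 - 10) * e^(-0.015*251)
  = 10 + 14 * e^(-3.765)
  = 10 + 14 * 0.02317
  = 10 + 0.3243
  = 10.32%


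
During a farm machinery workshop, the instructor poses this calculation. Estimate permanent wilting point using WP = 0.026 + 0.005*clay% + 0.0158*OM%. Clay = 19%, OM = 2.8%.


WP = 0.026 + 0.005*19 + 0.0158*2.8
   = 0.026 + 0.0950 + 0.0442
   = 0.1652


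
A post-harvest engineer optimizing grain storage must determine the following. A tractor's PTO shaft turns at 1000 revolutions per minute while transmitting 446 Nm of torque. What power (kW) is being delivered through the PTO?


P = 2*pi*n*T / 60000
  = 2*pi * 1000 * 446 / 60000
  = 2802300.65 / 60000
  = 46.71 kW


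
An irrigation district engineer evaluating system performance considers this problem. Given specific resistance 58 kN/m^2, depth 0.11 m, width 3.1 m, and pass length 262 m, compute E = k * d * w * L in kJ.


E = k * d * w * L
  = 58 * 0.11 * 3.1 * 262
  = 5181.84 kJ


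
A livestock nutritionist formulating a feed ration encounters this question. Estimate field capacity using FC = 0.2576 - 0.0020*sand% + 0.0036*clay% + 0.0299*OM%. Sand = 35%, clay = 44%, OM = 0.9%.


FC = 0.2576 - 0.0020*35 + 0.0036*44 + 0.0299*0.9
   = 0.2576 - 0.0700 + 0.1584 + 0.0269
   = 0.3729


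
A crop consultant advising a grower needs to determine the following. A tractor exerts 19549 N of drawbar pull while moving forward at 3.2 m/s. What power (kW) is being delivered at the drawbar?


P = F * v / 1000
  = 19549 * 3.2 / 1000
  = 62556.80 / 1000
  = 62.56 kW


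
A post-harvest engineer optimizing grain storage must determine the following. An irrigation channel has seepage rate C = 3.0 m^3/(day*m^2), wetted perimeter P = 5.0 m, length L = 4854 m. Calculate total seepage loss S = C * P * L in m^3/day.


S = C * P * L
  = 3.0 * 5.0 * 4854
  = 72810 m^3/day


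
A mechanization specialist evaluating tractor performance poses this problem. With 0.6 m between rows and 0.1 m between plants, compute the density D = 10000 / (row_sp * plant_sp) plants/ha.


D = 10000 / (row_sp * plant_sp)
  = 10000 / (0.6 * 0.1)
  = 10000 / 0.0600
  = 166666.67 plants/ha


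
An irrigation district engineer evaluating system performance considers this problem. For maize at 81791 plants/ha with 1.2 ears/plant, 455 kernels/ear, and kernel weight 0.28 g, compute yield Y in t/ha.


Y = density * ears * kernels * kw
  = 81791 * 1.2 * 455 * 0.28 g/ha
  = 12504208.08 g/ha
  = 12504.21 kg/ha = 12.50 t/ha


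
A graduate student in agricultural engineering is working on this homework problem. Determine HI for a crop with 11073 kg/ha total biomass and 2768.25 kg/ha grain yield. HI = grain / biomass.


HI = grain_yield / biomass
   = 2768.25 / 11073
   = 0.25


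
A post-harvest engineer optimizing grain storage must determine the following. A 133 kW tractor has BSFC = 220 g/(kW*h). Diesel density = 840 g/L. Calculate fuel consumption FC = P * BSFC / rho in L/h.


FC = P * BSFC / rho_fuel
   = 133 * 220 / 840
   = 29260 / 840
   = 34.83 L/h


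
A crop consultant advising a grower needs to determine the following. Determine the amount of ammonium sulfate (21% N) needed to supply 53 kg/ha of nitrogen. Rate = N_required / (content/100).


Rate = N_required / (N_content / 100)
     = 53 / (21 / 100)
     = 53 / 0.21
     = 252.38 kg/ha


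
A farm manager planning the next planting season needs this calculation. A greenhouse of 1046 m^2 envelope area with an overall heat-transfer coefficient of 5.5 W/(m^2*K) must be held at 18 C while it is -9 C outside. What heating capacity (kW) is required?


dT = 18 - (-9) = 27 K
Q = U * A * dT
  = 5.5 * 1046 * 27
  = 155331 W = 155.33 kW


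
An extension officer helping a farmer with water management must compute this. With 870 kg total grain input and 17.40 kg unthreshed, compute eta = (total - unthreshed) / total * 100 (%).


eta = (total - unthreshed) / total * 100
    = (870 - 17.40) / 870 * 100
    = 852.60 / 870 * 100
    = 98%


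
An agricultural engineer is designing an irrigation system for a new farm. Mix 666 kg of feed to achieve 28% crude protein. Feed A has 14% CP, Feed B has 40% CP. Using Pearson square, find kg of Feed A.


parts_A = CP_b - target = 40 - 28 = 12
parts_B = target - CP_a = 28 - 14 = 14
total_parts = 12 + 14 = 26
Feed A = 666 * 12 / 26 = 307.38 kg
Feed B = 666 * 14 / 26 = 358.62 kg

307.38 kg


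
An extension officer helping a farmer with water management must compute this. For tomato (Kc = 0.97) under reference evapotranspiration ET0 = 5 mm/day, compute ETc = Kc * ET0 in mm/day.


ETc = Kc * ET0
    = 0.97 * 5
    = 4.85 mm/day


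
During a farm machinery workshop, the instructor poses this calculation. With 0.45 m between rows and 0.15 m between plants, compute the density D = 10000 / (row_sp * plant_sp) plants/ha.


D = 10000 / (row_sp * plant_sp)
  = 10000 / (0.45 * 0.15)
  = 10000 / 0.0675
  = 148148.15 plants/ha


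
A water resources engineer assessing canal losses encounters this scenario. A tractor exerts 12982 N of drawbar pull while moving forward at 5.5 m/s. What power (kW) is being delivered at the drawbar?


P = F * v / 1000
  = 12982 * 5.5 / 1000
  = 71401 / 1000
  = 71.40 kW


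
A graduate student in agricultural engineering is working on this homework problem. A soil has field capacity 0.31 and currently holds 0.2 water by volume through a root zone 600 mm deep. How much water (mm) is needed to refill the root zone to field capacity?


SMD = (FC - theta) * D
    = (0.31 - 0.2) * 600
    = 0.110 * 600
    = 66 mm


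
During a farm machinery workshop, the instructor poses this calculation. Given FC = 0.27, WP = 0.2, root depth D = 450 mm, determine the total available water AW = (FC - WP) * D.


AW = (FC - WP) * D
   = (0.27 - 0.2) * 450
   = 0.07 * 450
   = 31.50 mm


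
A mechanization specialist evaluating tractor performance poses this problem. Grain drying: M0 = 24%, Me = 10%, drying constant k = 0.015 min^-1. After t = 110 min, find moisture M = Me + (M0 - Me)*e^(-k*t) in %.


M = Me + (M0 - Me) * e^(-k*t)
  = 10 + (24 - 10) * e^(-0.015*110)
  = 10 + 14 * e^(-1.650)
  = 10 + 14 * 0.19205
  = 10 + 2.6887
  = 12.69%


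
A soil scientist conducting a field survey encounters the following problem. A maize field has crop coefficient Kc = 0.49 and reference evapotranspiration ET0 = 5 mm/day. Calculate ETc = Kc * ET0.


ETc = Kc * ET0
    = 0.49 * 5
    = 2.45 mm/day


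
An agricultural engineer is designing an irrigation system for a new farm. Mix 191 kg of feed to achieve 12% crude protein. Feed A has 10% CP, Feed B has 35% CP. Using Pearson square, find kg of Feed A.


parts_A = CP_b - target = 35 - 12 = 23
parts_B = target - CP_a = 12 - 10 = 2
total_parts = 23 + 2 = 25
Feed A = 191 * 23 / 25 = 175.72 kg
Feed B = 191 * 2 / 25 = 15.28 kg

175.72 kg


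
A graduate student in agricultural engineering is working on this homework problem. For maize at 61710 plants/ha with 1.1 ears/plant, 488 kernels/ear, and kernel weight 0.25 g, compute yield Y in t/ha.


Y = density * ears * kernels * kw
  = 61710 * 1.1 * 488 * 0.25 g/ha
  = 8281482 g/ha
  = 8281.48 kg/ha = 8.28 t/ha


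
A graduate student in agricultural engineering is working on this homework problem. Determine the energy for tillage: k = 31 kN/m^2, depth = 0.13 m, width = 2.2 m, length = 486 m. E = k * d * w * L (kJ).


E = k * d * w * L
  = 31 * 0.13 * 2.2 * 486
  = 4308.88 kJ


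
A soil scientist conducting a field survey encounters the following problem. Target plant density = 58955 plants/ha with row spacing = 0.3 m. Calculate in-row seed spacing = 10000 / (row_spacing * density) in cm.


spacing = 10000 / (row_sp * density)
        = 10000 / (0.3 * 58955)
        = 10000 / 17686.50
        = 0.56540 m = 56.54 cm


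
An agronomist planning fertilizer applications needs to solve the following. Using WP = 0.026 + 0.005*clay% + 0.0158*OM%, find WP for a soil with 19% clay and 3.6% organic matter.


WP = 0.026 + 0.005*19 + 0.0158*3.6
   = 0.026 + 0.0950 + 0.0569
   = 0.1779


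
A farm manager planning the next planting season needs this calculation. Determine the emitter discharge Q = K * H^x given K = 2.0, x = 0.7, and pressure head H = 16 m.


Q = K * H^x
  = 2.0 * 16^0.7
  = 2.0 * 6.9644
  = 13.93 L/h
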